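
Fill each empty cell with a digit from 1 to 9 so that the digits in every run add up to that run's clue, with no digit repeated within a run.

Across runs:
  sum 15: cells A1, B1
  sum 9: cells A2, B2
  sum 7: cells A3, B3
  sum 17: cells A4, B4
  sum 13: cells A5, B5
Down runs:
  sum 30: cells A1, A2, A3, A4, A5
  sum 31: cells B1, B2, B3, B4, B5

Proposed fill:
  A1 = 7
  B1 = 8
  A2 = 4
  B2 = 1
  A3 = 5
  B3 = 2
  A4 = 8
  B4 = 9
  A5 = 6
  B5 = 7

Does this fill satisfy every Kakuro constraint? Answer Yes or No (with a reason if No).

No — the down run B1–B5 sums to 27, not 31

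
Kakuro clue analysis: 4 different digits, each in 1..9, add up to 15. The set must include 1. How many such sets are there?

4 distinct digits from 1–9 sum between 10 and 30.
Keeping only sets containing 1.
Enumerating: {1,2,3,9}, {1,2,4,8}, {1,2,5,7}, {1,3,4,7}, {1,3,5,6}.

5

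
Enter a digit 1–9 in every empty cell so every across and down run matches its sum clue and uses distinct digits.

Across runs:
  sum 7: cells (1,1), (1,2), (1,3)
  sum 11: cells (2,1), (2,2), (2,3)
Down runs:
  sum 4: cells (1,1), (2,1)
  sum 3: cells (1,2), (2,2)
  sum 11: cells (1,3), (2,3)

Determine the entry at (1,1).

1

7 in 3 cells must be {1,2,4}; 4 in 2 cells must be {1,3}; 3 in 2 cells must be {1,2}.
The 7 across and the 4 down share only 1, so (1,1) = 1.
Given what's placed, (1,2) must be 2 to fit the 7 across and 3 down.
(1,3) = 7 − 3 = 4 completes the 7 across.
(2,1) = 4 − 1 = 3 completes the 4 down.
(2,2) = 3 − 2 = 1 completes the 3 down.
(2,3) = 11 − 4 = 7 completes the 11 across.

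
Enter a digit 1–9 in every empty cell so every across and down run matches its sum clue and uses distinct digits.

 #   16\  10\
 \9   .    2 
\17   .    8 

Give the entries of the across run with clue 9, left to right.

7 2

17 in 2 cells must be {8,9}; 16 in 2 cells must be {7,9}.
R1C1 = 9 − 2 = 7 completes the 9 across.
R2C1 = 17 − 8 = 9 completes the 17 across.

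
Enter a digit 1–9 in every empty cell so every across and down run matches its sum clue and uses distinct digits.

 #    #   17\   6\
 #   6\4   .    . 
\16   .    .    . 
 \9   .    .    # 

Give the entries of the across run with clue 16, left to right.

4 in 2 cells must be {1,3}.
The 4 across and the 6 down share only 1, so R1C3 = 1.
R2C3 = 6 − 1 = 5 completes the 6 down.
R1C2 = 4 − 1 = 3 completes the 4 across.
No cell is forced outright now. R2C1 can only be 2 or 4 (the digits allowed by both its 16 across and its 6 down). If R2C1 = 4: then R2C2 would have to be in {7} for the 16 across but in {5,6,8,9} for the 17 down — contradiction. So R2C1 = 2.
R2C2 = 16 − 7 = 9 completes the 16 across.
R3C1 = 6 − 2 = 4 completes the 6 down.
R3C2 = 9 − 4 = 5 completes the 9 across.

2 9 5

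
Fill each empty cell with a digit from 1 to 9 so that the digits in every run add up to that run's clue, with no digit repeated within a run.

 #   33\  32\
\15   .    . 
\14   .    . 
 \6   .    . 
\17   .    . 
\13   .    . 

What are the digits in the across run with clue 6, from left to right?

4, 2

17 in 2 cells must be {8,9}.
Nothing is forced directly, so branch on R3C1, whose candidates are 4 or 5. If R3C1 = 5: then R3C2 would have to be in {1} for the 6 across but in {2,3,4,5,6,7,8,9} for the 32 down — contradiction. So R3C1 = 4.
R3C2 = 6 − 4 = 2 completes the 6 across.
Nothing is forced directly, so branch on R2C1, whose candidates are 5 or 8 or 9. If R2C1 = 8: that forces R2C2 = 6, R4C1 = 9, R4C2 = 8, R1C1 = 7, after which R1C2 would have to be in {8} for the 15 across but in {7,9} for the 32 down — contradiction. If R2C1 = 9: then R2C2 would have to be in {5} for the 14 across but in {6,7,8,9} for the 32 down — contradiction. So R2C1 = 5.
R2C2 = 14 − 5 = 9 completes the 14 across.
R4C2 = 8: the only remaining digit allowed by both the 17 across and the 32 down.
R4C1 = 17 − 8 = 9 completes the 17 across.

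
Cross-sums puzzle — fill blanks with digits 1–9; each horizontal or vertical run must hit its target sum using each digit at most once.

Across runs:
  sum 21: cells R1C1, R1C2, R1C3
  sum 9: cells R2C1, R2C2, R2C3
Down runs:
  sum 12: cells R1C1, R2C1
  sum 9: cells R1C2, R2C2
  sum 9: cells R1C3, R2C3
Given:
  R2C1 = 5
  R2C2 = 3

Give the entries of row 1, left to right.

7, 6, 8

R1C1 = 12 − 5 = 7 completes the 12 down.
R1C2 = 9 − 3 = 6 completes the 9 down.
R1C3 = 21 − 13 = 8 completes the 21 across.
R2C3 = 9 − 8 = 1 completes the 9 across.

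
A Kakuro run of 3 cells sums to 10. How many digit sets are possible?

4

3 distinct digits from 1–9 sum between 6 and 24.
Enumerating: {1,2,7}, {1,3,6}, {1,4,5}, {2,3,5}.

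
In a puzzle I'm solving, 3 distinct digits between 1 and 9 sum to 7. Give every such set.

{1,2,4}

3 distinct digits from 1–9 sum between 6 and 24.
Only one set works: {1,2,4}.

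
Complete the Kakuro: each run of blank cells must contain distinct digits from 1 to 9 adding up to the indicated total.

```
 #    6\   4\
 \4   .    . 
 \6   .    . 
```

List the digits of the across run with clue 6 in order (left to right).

5 1

4 in 2 cells must be {1,3}.
The 4 across and the 6 down share only 1, so R1C1 = 1.
R1C2 = 4 − 1 = 3 completes the 4 across.
R2C1 = 6 − 1 = 5 completes the 6 down.
R2C2 = 6 − 5 = 1 completes the 6 across.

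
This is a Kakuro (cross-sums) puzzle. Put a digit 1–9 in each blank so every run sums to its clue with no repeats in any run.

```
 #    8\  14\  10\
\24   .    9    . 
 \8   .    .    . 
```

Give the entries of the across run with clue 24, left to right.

7 9 8

24 in 3 cells must be {7,8,9}.
Given what's placed, R1C1 must be 7 to fit the 24 across and 8 down.
R1C3 = 24 − 16 = 8 completes the 24 across.
R2C1 = 8 − 7 = 1 completes the 8 down.
R2C2 = 14 − 9 = 5 completes the 14 down.
R2C3 = 8 − 6 = 2 completes the 8 across.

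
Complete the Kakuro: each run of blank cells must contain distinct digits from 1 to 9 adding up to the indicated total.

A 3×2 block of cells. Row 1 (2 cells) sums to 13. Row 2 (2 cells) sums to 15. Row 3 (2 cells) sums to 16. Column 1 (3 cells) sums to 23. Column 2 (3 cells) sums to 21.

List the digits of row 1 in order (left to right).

16 in 2 cells must be {7,9}; 23 in 3 cells must be {6,8,9}.
The 16 across and the 23 down share only 9, so (3,1) = 9.
(3,2) = 16 − 9 = 7 completes the 16 across.
Nothing is forced directly, so branch on (1,1), whose candidates are 6 or 8. If (1,1) = 6: then (1,2) would have to be in {7} for the 13 across but in {5,6,8,9} for the 21 down — contradiction. So (1,1) = 8.
(1,2) = 13 − 8 = 5 completes the 13 across.
(2,1) = 23 − 17 = 6 completes the 23 down.
(2,2) = 15 − 6 = 9 completes the 15 across.

8, 5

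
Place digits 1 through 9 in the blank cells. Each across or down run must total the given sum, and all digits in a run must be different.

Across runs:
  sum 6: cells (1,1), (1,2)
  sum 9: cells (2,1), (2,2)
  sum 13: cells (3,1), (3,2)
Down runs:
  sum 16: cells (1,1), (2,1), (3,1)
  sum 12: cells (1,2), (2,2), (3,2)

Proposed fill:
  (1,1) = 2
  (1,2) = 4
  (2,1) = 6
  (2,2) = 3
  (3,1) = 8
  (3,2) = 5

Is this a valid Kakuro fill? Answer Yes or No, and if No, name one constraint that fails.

Yes

Across: 2+4=6; 6+3=9; 8+5=13. Down: 2+6+8=16; 4+3+5=12. No digit repeats within any run.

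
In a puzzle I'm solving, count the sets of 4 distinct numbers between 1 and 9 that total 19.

11

4 distinct digits from 1–9 sum between 10 and 30.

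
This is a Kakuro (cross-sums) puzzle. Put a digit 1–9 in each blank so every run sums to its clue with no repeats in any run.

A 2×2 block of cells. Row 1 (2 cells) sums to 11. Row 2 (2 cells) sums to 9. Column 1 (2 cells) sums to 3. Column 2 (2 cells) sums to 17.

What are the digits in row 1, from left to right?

3 in 2 cells must be {1,2}; 17 in 2 cells must be {8,9}.
The 11 across and the 3 down share only 2, so (1,1) = 2.
(1,2) = 11 − 2 = 9 completes the 11 across.
(2,1) = 3 − 2 = 1 completes the 3 down.
(2,2) = 9 − 1 = 8 completes the 9 across.

2, 9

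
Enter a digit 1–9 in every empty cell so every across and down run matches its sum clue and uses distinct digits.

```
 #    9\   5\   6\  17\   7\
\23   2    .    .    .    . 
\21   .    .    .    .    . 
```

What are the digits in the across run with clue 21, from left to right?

17 in 2 cells must be {8,9}.
R2C1 = 9 − 2 = 7 completes the 9 down.
R2C4 = 8: the only remaining digit allowed by both the 21 across and the 17 down.
R1C4 = 17 − 8 = 9 completes the 17 down.
Nothing is forced directly, so branch on R1C2, whose candidates are 1 or 3 or 4. If R1C2 = 1: then R2C2 would have to be in {1,2,3} for the 21 across but in {4} for the 5 down — contradiction. If R1C2 = 4: that forces R2C2 = 1, R2C3 = 2, R2C5 = 3, after which R1C3 would have to be in {1,3,5,7} for the 23 across but in {4} for the 6 down — contradiction. So R1C2 = 3.
R2C2 = 5 − 3 = 2 completes the 5 down.
Given what's placed, R2C3 must be 1 to fit the 21 across and 6 down.
R2C5 = 21 − 18 = 3 completes the 21 across.

7 2 1 8 3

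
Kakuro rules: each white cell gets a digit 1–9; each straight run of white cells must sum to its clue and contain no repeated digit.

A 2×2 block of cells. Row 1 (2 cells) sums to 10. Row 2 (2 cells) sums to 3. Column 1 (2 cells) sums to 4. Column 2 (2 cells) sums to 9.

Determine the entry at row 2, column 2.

2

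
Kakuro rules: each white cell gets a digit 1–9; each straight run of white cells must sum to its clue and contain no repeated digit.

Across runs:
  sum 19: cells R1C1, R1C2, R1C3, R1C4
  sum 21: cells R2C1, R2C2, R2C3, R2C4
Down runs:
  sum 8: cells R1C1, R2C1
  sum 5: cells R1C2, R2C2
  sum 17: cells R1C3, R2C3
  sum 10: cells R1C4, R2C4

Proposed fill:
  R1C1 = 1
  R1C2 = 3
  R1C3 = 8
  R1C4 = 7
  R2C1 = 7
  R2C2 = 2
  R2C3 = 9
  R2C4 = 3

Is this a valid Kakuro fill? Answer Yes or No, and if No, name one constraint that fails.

Across: 1+3+8+7=19; 7+2+9+3=21. Down: 1+7=8; 3+2=5; 8+9=17; 7+3=10. No digit repeats within any run.

Yes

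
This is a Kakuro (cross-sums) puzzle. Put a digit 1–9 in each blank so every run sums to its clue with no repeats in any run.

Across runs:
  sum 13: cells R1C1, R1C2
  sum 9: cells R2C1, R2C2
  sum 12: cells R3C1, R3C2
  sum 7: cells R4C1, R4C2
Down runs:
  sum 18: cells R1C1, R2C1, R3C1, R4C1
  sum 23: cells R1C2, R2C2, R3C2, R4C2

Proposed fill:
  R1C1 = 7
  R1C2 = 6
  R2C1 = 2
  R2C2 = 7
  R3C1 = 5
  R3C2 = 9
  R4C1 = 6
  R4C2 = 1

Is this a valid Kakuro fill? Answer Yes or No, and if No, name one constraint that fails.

No — the across run R3C1–R3C2 sums to 14, not 12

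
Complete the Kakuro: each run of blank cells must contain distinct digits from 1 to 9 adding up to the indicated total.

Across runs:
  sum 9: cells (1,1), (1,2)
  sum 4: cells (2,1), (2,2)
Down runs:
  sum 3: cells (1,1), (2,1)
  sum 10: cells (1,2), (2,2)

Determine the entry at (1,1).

4 in 2 cells must be {1,3}; 3 in 2 cells must be {1,2}.
The 4 across and the 3 down share only 1, so (2,1) = 1.
(2,2) = 4 − 1 = 3 completes the 4 across.
(1,1) = 3 − 1 = 2 completes the 3 down.
(1,2) = 9 − 2 = 7 completes the 9 across.

2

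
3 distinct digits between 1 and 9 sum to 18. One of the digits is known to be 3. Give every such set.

3 distinct digits from 1–9 sum between 6 and 24.
Keeping only sets containing 3.

{3,6,9}; {3,7,8}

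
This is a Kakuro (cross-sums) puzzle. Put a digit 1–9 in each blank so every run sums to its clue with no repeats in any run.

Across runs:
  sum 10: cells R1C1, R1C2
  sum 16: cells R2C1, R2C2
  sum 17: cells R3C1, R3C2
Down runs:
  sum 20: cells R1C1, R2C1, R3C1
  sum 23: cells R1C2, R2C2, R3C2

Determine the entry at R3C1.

16 in 2 cells must be {7,9}; 17 in 2 cells must be {8,9}; 23 in 3 cells must be {6,8,9}.
The 16 across and the 23 down share only 9, so R2C2 = 9.
Given what's placed, R3C2 must be 8 to fit the 17 across and 23 down.
R1C2 = 23 − 17 = 6 completes the 23 down.
R2C1 = 16 − 9 = 7 completes the 16 across.
R3C1 = 17 − 8 = 9 completes the 17 across.
R1C1 = 10 − 6 = 4 completes the 10 across.

9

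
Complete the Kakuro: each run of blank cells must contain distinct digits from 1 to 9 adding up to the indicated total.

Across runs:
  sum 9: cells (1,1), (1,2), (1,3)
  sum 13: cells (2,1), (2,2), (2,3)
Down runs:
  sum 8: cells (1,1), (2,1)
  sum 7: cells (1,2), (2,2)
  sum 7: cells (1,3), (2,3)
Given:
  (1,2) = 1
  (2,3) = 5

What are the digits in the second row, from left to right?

(1,3) = 7 − 5 = 2 completes the 7 down.
(2,2) = 7 − 1 = 6 completes the 7 down.
(1,1) = 9 − 3 = 6 completes the 9 across.
(2,1) = 13 − 11 = 2 completes the 13 across.

2, 6, 5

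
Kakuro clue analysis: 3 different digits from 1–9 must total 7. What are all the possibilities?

3 distinct digits from 1–9 sum between 6 and 24.
Only one set works: {1,2,4}.

{1,2,4}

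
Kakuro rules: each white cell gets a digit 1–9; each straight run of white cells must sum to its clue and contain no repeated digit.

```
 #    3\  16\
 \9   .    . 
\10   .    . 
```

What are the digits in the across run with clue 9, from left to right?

3 in 2 cells must be {1,2}; 16 in 2 cells must be {7,9}.
The 9 across and the 16 down share only 7, so R1C2 = 7.
R2C2 = 16 − 7 = 9 completes the 16 down.
R1C1 = 9 − 7 = 2 completes the 9 across.
R2C1 = 10 − 9 = 1 completes the 10 across.

2 7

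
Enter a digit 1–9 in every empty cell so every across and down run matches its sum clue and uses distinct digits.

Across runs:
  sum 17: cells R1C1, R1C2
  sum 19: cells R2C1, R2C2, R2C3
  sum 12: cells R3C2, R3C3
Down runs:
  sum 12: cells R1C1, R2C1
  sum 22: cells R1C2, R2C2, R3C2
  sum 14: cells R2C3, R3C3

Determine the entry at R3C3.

17 in 2 cells must be {8,9}.
Nothing is forced directly, so branch on R1C1, whose candidates are 8 or 9. If R1C1 = 9: that forces R1C2 = 8, R2C1 = 3, R2C2 = 9, after which R2C3 would have to be in {7} for the 19 across but in {5,6,8,9} for the 14 down — contradiction. So R1C1 = 8.
R1C2 = 17 − 8 = 9 completes the 17 across.
R2C1 = 12 − 8 = 4 completes the 12 down.
No cell is forced outright now. R2C2 can only be 6 or 7 or 8 (the digits allowed by both its 19 across and its 22 down). If R2C2 = 7: that forces R2C3 = 8, after which R3C2 would have to be in {3,4,5,7,8,9} for the 12 across but in {6} for the 22 down — contradiction. If R2C2 = 8: then R2C3 would have to be in {7} for the 19 across but in {5,6,8,9} for the 14 down — contradiction. So R2C2 = 6.
R2C3 = 19 − 10 = 9 completes the 19 across.
R3C2 = 22 − 15 = 7 completes the 22 down.
R3C3 = 12 − 7 = 5 completes the 12 across.

5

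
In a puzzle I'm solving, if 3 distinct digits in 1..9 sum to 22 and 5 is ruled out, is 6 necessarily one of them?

Yes

The only way to make 22 from 3 distinct digits under that restriction is {6,7,9}, which contains 6.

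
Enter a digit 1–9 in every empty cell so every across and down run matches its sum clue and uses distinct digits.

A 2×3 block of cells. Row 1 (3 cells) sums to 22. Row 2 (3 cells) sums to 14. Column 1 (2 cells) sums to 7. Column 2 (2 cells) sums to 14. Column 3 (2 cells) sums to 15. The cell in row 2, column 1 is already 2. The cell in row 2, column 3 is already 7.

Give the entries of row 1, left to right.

(1,1) = 7 − 2 = 5 completes the 7 down.
(1,3) = 15 − 7 = 8 completes the 15 down.
(2,2) = 14 − 9 = 5 completes the 14 across.
(1,2) = 22 − 13 = 9 completes the 22 across.

5, 9, 8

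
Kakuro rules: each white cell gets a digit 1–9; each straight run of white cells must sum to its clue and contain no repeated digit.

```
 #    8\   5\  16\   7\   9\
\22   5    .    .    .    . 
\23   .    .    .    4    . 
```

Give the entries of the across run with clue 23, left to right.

3 1 7 4 8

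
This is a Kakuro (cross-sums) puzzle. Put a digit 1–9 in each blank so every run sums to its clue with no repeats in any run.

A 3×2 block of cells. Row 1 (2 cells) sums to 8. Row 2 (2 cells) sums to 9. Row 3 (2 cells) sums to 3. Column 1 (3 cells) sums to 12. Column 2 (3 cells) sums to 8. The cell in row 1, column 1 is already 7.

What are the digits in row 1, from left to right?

7, 1

3 in 2 cells must be {1,2}.
(1,2) = 8 − 7 = 1 completes the 8 across.
Given what's placed, (3,2) must be 2 to fit the 3 across and 8 down.
(2,2) = 8 − 3 = 5 completes the 8 down.
(3,1) = 3 − 2 = 1 completes the 3 across.
(2,1) = 9 − 5 = 4 completes the 9 across.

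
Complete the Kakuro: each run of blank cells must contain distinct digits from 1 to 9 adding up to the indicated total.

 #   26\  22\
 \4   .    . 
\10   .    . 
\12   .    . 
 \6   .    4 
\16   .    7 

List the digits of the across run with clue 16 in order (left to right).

4 in 2 cells must be {1,3}; 16 in 2 cells must be {7,9}.
R4C1 = 6 − 4 = 2 completes the 6 across.
R5C1 = 16 − 7 = 9 completes the 16 across.

9, 7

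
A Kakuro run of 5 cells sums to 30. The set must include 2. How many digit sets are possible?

5 distinct digits from 1–9 sum between 15 and 35.
Keeping only sets containing 2.
Enumerating: {2,4,7,8,9}, {2,5,6,8,9}.

2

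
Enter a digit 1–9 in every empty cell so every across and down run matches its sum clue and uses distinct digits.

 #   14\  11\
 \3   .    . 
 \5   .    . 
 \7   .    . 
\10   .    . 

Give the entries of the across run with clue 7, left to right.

3 in 2 cells must be {1,2}; 11 in 4 cells must be {1,2,3,5}.
Nothing is forced directly, so branch on R4C2, whose candidates are 1 or 2 or 3. If R4C2 = 1: that forces R1C2 = 2, R2C2 = 3, R3C2 = 5, after which R4C1 would have to be in {9} for the 10 across but in {1,2,3,4,5,6,7,8} for the 14 down — contradiction. If R4C2 = 2: that forces R1C2 = 1, R2C2 = 3, R3C2 = 5, R4C1 = 8, R1C1 = 2, after which R2C1 would have to be in {2} for the 5 across but in {1,3} for the 14 down — contradiction. So R4C2 = 3.
R4C1 = 10 − 3 = 7 completes the 10 across.
Nothing is forced directly, so branch on R2C2, whose candidates are 1 or 2. If R2C2 = 2: that forces R1C2 = 1, after which R2C1 would have to be in {3} for the 5 across but in {1,2,4} for the 14 down — contradiction. So R2C2 = 1.
R1C2 = 2: the only remaining digit allowed by both the 3 across and the 11 down.
R2C1 = 5 − 1 = 4 completes the 5 across.
R3C2 = 11 − 6 = 5 completes the 11 down.
R1C1 = 3 − 2 = 1 completes the 3 across.
R3C1 = 7 − 5 = 2 completes the 7 across.

2 5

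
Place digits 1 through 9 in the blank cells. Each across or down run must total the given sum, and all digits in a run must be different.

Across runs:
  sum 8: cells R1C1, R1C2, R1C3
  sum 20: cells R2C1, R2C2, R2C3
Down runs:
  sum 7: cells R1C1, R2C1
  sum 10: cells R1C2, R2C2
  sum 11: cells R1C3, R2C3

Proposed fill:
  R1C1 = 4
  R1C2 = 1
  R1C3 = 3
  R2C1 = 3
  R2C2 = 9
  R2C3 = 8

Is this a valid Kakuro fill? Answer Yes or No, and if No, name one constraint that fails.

Across: 4+1+3=8; 3+9+8=20. Down: 4+3=7; 1+9=10; 3+8=11. No digit repeats within any run.

Yes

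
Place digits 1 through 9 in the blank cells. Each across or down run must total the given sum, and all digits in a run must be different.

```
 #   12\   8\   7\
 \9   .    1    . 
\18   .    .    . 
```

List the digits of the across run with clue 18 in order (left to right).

R2C2 = 8 − 1 = 7 completes the 8 down.
No cell is forced outright now. R1C1 can only be 3 or 5 (the digits allowed by both its 9 across and its 12 down). If R1C1 = 5: that forces R1C3 = 3, after which R2C1 would have to be in {2,3,5,6,8,9} for the 18 across but in {7} for the 12 down — contradiction. So R1C1 = 3.
R1C3 = 9 − 4 = 5 completes the 9 across.
R2C1 = 12 − 3 = 9 completes the 12 down.
R2C3 = 18 − 16 = 2 completes the 18 across.

9 7 2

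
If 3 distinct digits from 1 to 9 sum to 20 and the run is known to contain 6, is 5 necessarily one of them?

The only way to make 20 from 3 distinct digits under that restriction is {5,6,9}, which contains 5.

Yes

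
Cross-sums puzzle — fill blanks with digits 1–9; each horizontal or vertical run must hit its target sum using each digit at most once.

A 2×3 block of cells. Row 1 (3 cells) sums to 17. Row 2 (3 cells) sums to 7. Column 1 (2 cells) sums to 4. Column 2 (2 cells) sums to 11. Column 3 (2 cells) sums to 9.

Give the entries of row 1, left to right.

3, 9, 5

7 in 3 cells must be {1,2,4}; 4 in 2 cells must be {1,3}.
The 7 across and the 4 down share only 1, so (2,1) = 1.
(1,1) = 4 − 1 = 3 completes the 4 down.
Nothing is forced directly, so branch on (2,2), whose candidates are 2 or 4. If (2,2) = 4: then (1,2) would have to be in {5,6,8,9} for the 17 across but in {7} for the 11 down — contradiction. So (2,2) = 2.
(1,2) = 11 − 2 = 9 completes the 11 down.
(1,3) = 17 − 12 = 5 completes the 17 across.
(2,3) = 7 − 3 = 4 completes the 7 across.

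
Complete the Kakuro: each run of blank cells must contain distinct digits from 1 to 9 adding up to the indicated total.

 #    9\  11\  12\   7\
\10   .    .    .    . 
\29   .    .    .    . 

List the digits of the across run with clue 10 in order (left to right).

10 in 4 cells must be {1,2,3,4}; 29 in 4 cells must be {5,7,8,9}.
Only 5 fits R2C4 under both its across sum 29 and down sum 7.
R1C4 = 7 − 5 = 2 completes the 7 down.
Nothing is forced directly, so branch on R2C1, whose candidates are 7 or 8. If R2C1 = 7: then R1C1 would have to be in {1,3,4} for the 10 across but in {2} for the 9 down — contradiction. So R2C1 = 8.
R1C1 = 9 − 8 = 1 completes the 9 down.
No cell is forced outright now. R2C2 can only be 7 or 9 (the digits allowed by both its 29 across and its 11 down). If R2C2 = 9: then R1C2 would have to be in {3,4} for the 10 across but in {2} for the 11 down — contradiction. So R2C2 = 7.
R1C2 = 11 − 7 = 4 completes the 11 down.
R1C3 = 10 − 7 = 3 completes the 10 across.

1, 4, 3, 2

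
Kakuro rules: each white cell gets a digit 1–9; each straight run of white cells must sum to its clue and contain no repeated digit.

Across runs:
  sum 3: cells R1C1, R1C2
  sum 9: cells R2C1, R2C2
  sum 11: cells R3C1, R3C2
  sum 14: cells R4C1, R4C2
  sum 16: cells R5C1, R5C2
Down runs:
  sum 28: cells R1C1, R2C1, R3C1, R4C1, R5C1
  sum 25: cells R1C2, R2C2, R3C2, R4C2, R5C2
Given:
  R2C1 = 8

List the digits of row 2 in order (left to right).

8, 1

3 in 2 cells must be {1,2}; 16 in 2 cells must be {7,9}.
R2C2 = 9 − 8 = 1 completes the 9 across.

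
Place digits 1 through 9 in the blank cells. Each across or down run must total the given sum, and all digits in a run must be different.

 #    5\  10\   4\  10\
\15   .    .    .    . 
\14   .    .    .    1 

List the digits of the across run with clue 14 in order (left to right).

4 in 2 cells must be {1,3}.
R1C4 = 10 − 1 = 9 completes the 10 down.
Given what's placed, R2C3 must be 3 to fit the 14 across and 4 down.
R1C3 = 4 − 3 = 1 completes the 4 down.
Nothing is forced directly, so branch on R2C1, whose candidates are 2 or 4. If R2C1 = 4: then R1C1 would have to be in {2,3} for the 15 across but in {1} for the 5 down — contradiction. So R2C1 = 2.
R1C1 = 5 − 2 = 3 completes the 5 down.
R1C2 = 15 − 13 = 2 completes the 15 across.
R2C2 = 14 − 6 = 8 completes the 14 across.

2 8 3 1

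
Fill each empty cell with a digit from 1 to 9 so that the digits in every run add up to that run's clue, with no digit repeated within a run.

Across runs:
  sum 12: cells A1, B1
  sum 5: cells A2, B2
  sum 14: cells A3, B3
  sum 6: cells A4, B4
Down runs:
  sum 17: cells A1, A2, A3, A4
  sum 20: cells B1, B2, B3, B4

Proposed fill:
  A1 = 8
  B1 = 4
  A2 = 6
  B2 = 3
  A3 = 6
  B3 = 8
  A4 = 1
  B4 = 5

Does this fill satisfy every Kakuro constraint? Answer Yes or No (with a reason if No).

No — the across run A2–B2 sums to 9, not 5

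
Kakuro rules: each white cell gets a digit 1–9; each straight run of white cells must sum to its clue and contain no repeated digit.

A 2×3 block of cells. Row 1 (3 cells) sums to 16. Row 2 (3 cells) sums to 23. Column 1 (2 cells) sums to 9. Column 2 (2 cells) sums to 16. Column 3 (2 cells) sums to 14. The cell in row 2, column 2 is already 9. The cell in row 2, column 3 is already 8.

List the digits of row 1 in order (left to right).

3 7 6

23 in 3 cells must be {6,8,9}; 16 in 2 cells must be {7,9}.
(1,2) = 16 − 9 = 7 completes the 16 down.
(1,3) = 14 − 8 = 6 completes the 14 down.
(2,1) = 23 − 17 = 6 completes the 23 across.
(1,1) = 16 − 13 = 3 completes the 16 across.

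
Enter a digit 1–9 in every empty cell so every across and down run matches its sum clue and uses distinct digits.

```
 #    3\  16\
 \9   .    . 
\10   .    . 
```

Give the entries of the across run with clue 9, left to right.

3 in 2 cells must be {1,2}; 16 in 2 cells must be {7,9}.
The 9 across and the 16 down share only 7, so R1C2 = 7.
R2C2 = 16 − 7 = 9 completes the 16 down.
R1C1 = 9 − 7 = 2 completes the 9 across.
R2C1 = 10 − 9 = 1 completes the 10 across.

2 7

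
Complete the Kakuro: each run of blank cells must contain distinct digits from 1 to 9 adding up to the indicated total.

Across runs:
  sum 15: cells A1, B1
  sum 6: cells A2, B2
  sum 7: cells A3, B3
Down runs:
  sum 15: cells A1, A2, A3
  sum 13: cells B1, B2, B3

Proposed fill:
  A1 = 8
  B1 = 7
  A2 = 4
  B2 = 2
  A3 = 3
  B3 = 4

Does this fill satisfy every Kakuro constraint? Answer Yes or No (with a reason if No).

Yes

Across: 8+7=15; 4+2=6; 3+4=7. Down: 8+4+3=15; 7+2+4=13. No digit repeats within any run.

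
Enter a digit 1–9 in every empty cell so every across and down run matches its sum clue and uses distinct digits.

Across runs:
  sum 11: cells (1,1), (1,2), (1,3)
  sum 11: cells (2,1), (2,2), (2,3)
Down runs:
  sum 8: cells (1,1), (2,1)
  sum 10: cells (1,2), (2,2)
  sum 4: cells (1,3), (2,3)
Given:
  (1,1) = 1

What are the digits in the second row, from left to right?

7 3 1

4 in 2 cells must be {1,3}.
Given what's placed, (1,3) must be 3 to fit the 11 across and 4 down.
(2,1) = 8 − 1 = 7 completes the 8 down.
(2,3) = 4 − 3 = 1 completes the 4 down.
(1,2) = 11 − 4 = 7 completes the 11 across.
(2,2) = 11 − 8 = 3 completes the 11 across.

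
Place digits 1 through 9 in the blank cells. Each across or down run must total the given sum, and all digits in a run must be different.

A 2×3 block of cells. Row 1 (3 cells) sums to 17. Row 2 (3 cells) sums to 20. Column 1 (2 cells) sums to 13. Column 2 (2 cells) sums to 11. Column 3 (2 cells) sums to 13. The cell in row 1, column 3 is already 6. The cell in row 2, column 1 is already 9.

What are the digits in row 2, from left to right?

9, 4, 7

(1,1) = 13 − 9 = 4 completes the 13 down.
(1,2) = 17 − 10 = 7 completes the 17 across.
(2,2) = 11 − 7 = 4 completes the 11 down.
(2,3) = 20 − 13 = 7 completes the 20 across.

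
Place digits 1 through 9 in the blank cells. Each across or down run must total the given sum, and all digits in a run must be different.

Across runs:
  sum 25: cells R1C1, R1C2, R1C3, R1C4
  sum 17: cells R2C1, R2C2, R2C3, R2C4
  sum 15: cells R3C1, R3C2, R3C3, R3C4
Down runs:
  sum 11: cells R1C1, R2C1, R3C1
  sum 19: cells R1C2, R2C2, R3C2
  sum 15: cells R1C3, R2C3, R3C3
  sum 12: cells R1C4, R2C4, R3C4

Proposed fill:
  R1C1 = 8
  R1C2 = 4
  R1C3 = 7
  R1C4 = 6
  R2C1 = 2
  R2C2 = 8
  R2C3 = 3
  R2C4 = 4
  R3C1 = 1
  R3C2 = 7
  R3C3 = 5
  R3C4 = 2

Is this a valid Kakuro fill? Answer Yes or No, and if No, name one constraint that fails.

Across: 8+4+7+6=25; 2+8+3+4=17; 1+7+5+2=15. Down: 8+2+1=11; 4+8+7=19; 7+3+5=15; 6+4+2=12. No digit repeats within any run.

Yes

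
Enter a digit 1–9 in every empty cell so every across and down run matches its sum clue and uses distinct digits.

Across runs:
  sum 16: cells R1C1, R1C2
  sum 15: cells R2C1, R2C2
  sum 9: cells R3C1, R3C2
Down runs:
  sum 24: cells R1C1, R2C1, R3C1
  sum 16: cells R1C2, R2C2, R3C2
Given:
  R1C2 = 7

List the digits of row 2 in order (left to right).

16 in 2 cells must be {7,9}; 24 in 3 cells must be {7,8,9}.
R1C1 = 16 − 7 = 9 completes the 16 across.
Nothing is forced directly, so branch on R2C1, whose candidates are 7 or 8. If R2C1 = 8: then R2C2 would have to be in {7} for the 15 across but in {1,3,4,5,6,8} for the 16 down — contradiction. So R2C1 = 7.
R2C2 = 15 − 7 = 8 completes the 15 across.
R3C1 = 24 − 16 = 8 completes the 24 down.
R3C2 = 9 − 8 = 1 completes the 9 across.

7 8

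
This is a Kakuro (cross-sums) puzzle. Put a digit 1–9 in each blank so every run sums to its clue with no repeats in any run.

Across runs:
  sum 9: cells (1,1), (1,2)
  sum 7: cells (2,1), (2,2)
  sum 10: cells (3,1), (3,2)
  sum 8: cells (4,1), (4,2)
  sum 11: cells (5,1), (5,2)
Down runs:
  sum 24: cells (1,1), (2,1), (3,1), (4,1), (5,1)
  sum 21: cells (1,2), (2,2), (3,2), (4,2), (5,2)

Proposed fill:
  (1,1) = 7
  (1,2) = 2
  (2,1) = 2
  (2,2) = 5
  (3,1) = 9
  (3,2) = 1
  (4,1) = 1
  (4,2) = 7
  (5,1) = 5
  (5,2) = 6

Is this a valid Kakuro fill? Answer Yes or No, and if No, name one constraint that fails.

Yes

Across: 7+2=9; 2+5=7; 9+1=10; 1+7=8; 5+6=11. Down: 7+2+9+1+5=24; 2+5+1+7+6=21. No digit repeats within any run.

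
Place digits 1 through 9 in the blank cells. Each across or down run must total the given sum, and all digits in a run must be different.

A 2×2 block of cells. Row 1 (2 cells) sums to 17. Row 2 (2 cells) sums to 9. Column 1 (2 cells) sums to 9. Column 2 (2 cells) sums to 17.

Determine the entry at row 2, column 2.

17 in 2 cells must be {8,9}.
The 17 across and the 9 down share only 8, so (1,1) = 8.
(1,2) = 17 − 8 = 9 completes the 17 across.
(2,1) = 9 − 8 = 1 completes the 9 down.
(2,2) = 9 − 1 = 8 completes the 9 across.

8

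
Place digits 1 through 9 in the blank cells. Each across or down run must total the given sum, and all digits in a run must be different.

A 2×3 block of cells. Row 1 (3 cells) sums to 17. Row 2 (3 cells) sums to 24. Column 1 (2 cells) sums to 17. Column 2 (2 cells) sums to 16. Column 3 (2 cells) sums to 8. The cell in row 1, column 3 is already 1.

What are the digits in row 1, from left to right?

24 in 3 cells must be {7,8,9}; 17 in 2 cells must be {8,9}; 16 in 2 cells must be {7,9}.
Given what's placed, (1,1) must be 9 to fit the 17 across and 17 down.
(1,2) = 17 − 10 = 7 completes the 17 across.
(2,1) = 17 − 9 = 8 completes the 17 down.
(2,2) = 16 − 7 = 9 completes the 16 down.
(2,3) = 24 − 17 = 7 completes the 24 across.

9 7 1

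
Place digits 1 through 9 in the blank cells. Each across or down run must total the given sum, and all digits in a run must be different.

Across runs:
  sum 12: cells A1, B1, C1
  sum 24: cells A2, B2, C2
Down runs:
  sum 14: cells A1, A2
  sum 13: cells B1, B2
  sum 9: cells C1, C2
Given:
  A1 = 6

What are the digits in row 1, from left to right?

24 in 3 cells must be {7,8,9}.
A2 = 14 − 6 = 8 completes the 14 down.
C2 = 7: the only remaining digit allowed by both the 24 across and the 9 down.
C1 = 9 − 7 = 2 completes the 9 down.
B2 = 24 − 15 = 9 completes the 24 across.
B1 = 12 − 8 = 4 completes the 12 across.

6 4 2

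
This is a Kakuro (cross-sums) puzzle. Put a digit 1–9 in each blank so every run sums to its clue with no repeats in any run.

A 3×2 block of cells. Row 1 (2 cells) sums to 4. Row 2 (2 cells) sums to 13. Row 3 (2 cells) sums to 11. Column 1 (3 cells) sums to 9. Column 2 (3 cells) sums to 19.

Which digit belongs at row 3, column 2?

9

4 in 2 cells must be {1,3}.
The 4 across and the 19 down share only 3, so (1,2) = 3.
(1,1) = 4 − 3 = 1 completes the 4 across.
Nothing is forced directly, so branch on (2,1), whose candidates are 5 or 6. If (2,1) = 5: then (2,2) would have to be in {8} for the 13 across but in {7,9} for the 19 down — contradiction. So (2,1) = 6.
(2,2) = 13 − 6 = 7 completes the 13 across.
(3,1) = 9 − 7 = 2 completes the 9 down.
(3,2) = 11 − 2 = 9 completes the 11 across.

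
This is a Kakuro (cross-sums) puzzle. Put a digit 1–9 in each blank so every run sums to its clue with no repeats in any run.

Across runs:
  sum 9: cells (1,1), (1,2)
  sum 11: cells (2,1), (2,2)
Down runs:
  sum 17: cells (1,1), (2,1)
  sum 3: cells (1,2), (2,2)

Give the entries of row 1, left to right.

17 in 2 cells must be {8,9}; 3 in 2 cells must be {1,2}.
The 9 across and the 17 down share only 8, so (1,1) = 8.
(1,2) = 9 − 8 = 1 completes the 9 across.
(2,1) = 17 − 8 = 9 completes the 17 down.
(2,2) = 11 − 9 = 2 completes the 11 across.

8 1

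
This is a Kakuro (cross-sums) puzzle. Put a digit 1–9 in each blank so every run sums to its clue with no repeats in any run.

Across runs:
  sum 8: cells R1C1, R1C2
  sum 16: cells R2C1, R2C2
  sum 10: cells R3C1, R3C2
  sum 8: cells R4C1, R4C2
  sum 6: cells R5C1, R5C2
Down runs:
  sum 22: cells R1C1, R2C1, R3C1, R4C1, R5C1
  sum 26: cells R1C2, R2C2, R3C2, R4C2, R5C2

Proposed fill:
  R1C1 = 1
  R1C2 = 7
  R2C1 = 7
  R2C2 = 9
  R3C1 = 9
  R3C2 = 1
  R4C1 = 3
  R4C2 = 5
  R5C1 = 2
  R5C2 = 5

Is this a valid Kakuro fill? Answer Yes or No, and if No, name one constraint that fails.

No — the down run R1C2–R5C2 sums to 27, not 26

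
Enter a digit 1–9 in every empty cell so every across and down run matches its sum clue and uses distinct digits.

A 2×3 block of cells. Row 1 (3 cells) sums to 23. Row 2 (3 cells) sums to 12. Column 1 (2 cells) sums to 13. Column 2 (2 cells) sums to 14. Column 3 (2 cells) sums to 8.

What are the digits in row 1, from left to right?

23 in 3 cells must be {6,8,9}.
The 23 across and the 8 down share only 6, so (1,3) = 6.
(2,3) = 8 − 6 = 2 completes the 8 down.
Nothing is forced directly, so branch on (2,2), whose candidates are 6 or 9. If (2,2) = 9: then (1,2) would have to be in {8,9} for the 23 across but in {5} for the 14 down — contradiction. So (2,2) = 6.
(1,2) = 14 − 6 = 8 completes the 14 down.
(2,1) = 12 − 8 = 4 completes the 12 across.
(1,1) = 23 − 14 = 9 completes the 23 across.

9 8 6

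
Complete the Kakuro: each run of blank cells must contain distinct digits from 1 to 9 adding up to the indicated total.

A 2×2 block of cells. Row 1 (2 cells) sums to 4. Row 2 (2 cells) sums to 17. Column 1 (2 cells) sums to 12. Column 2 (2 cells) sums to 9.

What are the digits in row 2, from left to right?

9 8

4 in 2 cells must be {1,3}; 17 in 2 cells must be {8,9}.
The 4 across and the 12 down share only 3, so (1,1) = 3.
(1,2) = 4 − 3 = 1 completes the 4 across.
(2,1) = 12 − 3 = 9 completes the 12 down.
(2,2) = 17 − 9 = 8 completes the 17 across.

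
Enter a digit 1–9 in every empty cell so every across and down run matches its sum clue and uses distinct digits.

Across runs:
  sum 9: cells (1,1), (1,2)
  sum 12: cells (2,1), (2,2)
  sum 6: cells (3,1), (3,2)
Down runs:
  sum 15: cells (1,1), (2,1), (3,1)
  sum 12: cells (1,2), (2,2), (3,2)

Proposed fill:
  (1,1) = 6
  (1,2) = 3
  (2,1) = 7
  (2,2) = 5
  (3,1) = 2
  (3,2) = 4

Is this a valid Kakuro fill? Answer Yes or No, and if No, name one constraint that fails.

Across: 6+3=9; 7+5=12; 2+4=6. Down: 6+7+2=15; 3+5+4=12. No digit repeats within any run.

Yes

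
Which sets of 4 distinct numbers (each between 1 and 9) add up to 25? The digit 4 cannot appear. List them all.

{1,7,8,9}; {2,6,8,9}; {3,5,8,9}; {3,6,7,9}

4 distinct digits from 1–9 sum between 10 and 30.
Dropping sets that contain 4.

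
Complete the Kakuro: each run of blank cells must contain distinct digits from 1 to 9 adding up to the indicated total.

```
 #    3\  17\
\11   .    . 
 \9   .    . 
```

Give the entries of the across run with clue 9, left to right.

3 in 2 cells must be {1,2}; 17 in 2 cells must be {8,9}.
The 11 across and the 3 down share only 2, so R1C1 = 2.
R1C2 = 11 − 2 = 9 completes the 11 across.
R2C1 = 3 − 2 = 1 completes the 3 down.
R2C2 = 9 − 1 = 8 completes the 9 across.

1, 8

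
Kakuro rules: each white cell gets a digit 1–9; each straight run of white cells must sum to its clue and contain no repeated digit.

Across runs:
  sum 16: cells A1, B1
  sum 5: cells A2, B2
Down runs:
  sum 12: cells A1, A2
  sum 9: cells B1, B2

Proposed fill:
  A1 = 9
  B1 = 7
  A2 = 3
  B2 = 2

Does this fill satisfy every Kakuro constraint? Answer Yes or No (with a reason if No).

Yes

Across: 9+7=16; 3+2=5. Down: 9+3=12; 7+2=9. No digit repeats within any run.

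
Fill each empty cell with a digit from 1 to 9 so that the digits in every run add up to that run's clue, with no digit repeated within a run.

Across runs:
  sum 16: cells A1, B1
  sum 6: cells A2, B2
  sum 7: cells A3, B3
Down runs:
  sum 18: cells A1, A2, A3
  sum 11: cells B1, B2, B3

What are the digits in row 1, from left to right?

9 7

16 in 2 cells must be {7,9}.
The 16 across and the 11 down share only 7, so B1 = 7.
Given what's placed, B2 must be 1 to fit the 6 across and 11 down.
B3 = 11 − 8 = 3 completes the 11 down.
A1 = 16 − 7 = 9 completes the 16 across.
A2 = 6 − 1 = 5 completes the 6 across.
A3 = 7 − 3 = 4 completes the 7 across.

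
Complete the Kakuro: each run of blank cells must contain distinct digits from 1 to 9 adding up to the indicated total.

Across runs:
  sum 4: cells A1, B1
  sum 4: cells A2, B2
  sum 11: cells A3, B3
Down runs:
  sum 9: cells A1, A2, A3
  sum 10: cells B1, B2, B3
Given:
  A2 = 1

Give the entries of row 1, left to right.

3 1

4 in 2 cells must be {1,3}.
A1 = 3: the only remaining digit allowed by both the 4 across and the 9 down.
B1 = 4 − 3 = 1 completes the 4 across.
B2 = 4 − 1 = 3 completes the 4 across.
A3 = 9 − 4 = 5 completes the 9 down.
B3 = 11 − 5 = 6 completes the 11 across.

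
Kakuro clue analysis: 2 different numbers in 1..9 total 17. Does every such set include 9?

The only way to make 17 from 2 distinct digits is {8,9}, which contains 9.

Yes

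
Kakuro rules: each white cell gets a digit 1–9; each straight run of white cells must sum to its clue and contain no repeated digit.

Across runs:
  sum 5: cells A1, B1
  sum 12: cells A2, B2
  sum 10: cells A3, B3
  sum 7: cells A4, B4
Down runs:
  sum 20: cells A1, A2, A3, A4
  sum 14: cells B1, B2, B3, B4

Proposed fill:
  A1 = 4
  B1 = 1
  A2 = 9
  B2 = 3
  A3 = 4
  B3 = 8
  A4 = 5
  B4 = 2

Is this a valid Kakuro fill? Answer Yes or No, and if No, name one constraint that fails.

No — the across run A3–B3 sums to 12, not 10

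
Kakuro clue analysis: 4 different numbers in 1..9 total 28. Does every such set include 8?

Every partition of 28 into 4 distinct digits includes 8: {4,7,8,9}, {5,6,8,9}.

Yes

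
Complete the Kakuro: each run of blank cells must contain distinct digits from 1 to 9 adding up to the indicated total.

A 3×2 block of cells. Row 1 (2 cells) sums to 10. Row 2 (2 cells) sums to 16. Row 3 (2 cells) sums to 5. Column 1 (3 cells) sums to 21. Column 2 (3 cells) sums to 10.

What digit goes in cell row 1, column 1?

16 in 2 cells must be {7,9}.
The 16 across and the 10 down share only 7, so (2,2) = 7.
The 5 across and the 21 down share only 4, so (3,1) = 4.
(3,2) = 5 − 4 = 1 completes the 5 across.
(1,2) = 10 − 8 = 2 completes the 10 down.
(2,1) = 16 − 7 = 9 completes the 16 across.
(1,1) = 10 − 2 = 8 completes the 10 across.

8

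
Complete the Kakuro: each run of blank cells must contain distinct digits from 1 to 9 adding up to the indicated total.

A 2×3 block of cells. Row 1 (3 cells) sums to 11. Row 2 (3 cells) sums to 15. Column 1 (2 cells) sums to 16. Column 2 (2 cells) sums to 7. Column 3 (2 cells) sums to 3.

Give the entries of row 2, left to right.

16 in 2 cells must be {7,9}; 3 in 2 cells must be {1,2}.
The 11 across and the 16 down share only 7, so (1,1) = 7.
Given what's placed, (1,3) must be 1 to fit the 11 across and 3 down.
(2,1) = 16 − 7 = 9 completes the 16 down.
(2,3) = 3 − 1 = 2 completes the 3 down.
(1,2) = 11 − 8 = 3 completes the 11 across.
(2,2) = 15 − 11 = 4 completes the 15 across.

9 4 2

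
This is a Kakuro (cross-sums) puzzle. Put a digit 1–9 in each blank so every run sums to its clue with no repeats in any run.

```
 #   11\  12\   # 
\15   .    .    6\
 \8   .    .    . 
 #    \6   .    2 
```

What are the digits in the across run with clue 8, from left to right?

R2C3 = 6 − 2 = 4 completes the 6 down.
R3C2 = 6 − 2 = 4 completes the 6 across.
Given what's placed, R2C1 must be 3 to fit the 8 across and 11 down.
R2C2 = 8 − 7 = 1 completes the 8 across.
R1C1 = 11 − 3 = 8 completes the 11 down.
R1C2 = 15 − 8 = 7 completes the 15 across.

3, 1, 4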